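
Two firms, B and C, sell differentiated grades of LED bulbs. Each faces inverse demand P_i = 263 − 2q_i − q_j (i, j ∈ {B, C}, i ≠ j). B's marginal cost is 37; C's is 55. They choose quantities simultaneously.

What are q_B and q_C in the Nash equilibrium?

Firm B's profit: π = q_B(263 − 2q_B − q_C) − 37q_B.
∂π/∂q_B = 226 − 4q_B − q_C = 0 ⇒ q_B = 56.5 − 0.25q_C.
Similarly q_C = 52 − 0.25q_B.
Substituting the second reaction function into the first: q_B = 56.5 − 0.25(52 − 0.25q_B), which gives 0.9375q_B = 43.5 ⇒ q_B = 46.4.
Then q_C = 52 − 0.25·46.4 = 40.4.

46.4, 40.4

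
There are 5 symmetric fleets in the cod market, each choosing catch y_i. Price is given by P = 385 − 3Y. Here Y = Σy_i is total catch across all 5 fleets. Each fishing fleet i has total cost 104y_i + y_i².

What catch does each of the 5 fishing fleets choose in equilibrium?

14.05

A representative fishing fleet's profit is π_i = y_i(385 − 3Y) − 104y_i − y_i², with Y = y_i + Σ_{j≠i} y_j.
First-order condition: 281 − 8y_i − 3Σ_{j≠i} y_j = 0.
In a symmetric equilibrium every fishing fleet chooses the same y, so Σ_{j≠i} y_j = 4y. The condition becomes 281 − 20y = 0, giving y = 281/20 = 14.05.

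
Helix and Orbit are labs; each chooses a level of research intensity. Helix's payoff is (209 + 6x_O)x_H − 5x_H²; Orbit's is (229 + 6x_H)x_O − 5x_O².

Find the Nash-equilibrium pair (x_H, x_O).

54.125, 55.375

Expanding Helix's payoff: 209x_H + 6x_Ox_H − 5x_H².
∂π/∂x_H = 209 + 6x_O − 10x_H = 0, so x_H = 20.9 + 0.6x_O.
Likewise for Orbit: x_O = 22.9 + 0.6x_H.
Substituting the second reaction function into the first: x_H = 20.9 + 0.6(22.9 + 0.6x_H), which gives 0.64x_H = 34.64 ⇒ x_H = 54.125.
Then x_O = 22.9 + 0.6·54.125 = 55.375.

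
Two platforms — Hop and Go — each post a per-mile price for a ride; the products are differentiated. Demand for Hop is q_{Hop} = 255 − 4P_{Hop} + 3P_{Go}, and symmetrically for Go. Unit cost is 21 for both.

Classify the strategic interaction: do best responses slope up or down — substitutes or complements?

Hop's profit: π = (P_{Hop} − 21)(255 − 4P_{Hop} + 3P_{Go}).
∂π/∂P_{Hop} = 339 − 8P_{Hop} + 3P_{Go} = 0 ⇒ P_{Hop} = 42.375 + 0.375P_{Go}.
The best-response slope dP_{Hop}/dP_{Go} = 0.375 > 0: the reaction function is upward-sloping, so the choices are strategic complements.

strategic complements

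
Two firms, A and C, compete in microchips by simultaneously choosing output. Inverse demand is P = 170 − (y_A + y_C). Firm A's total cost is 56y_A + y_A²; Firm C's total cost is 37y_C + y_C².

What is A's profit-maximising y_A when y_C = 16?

24.5

Firm A's profit: π = y_A(170 − (y_A + y_C)) − 56y_A − y_A².
∂π/∂y_A = 114 − 4y_A − y_C = 0, so y_A = 28.5 − 0.25y_C.
At y_C = 16: y_A = 28.5 − 0.25·16 = 24.5.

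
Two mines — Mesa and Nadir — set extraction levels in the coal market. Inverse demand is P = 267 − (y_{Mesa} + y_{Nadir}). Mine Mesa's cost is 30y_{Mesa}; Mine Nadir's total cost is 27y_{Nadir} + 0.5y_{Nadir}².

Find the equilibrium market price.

Mine Mesa's profit: π = y_{Mesa}(267 − (y_{Mesa} + y_{Nadir})) − 30y_{Mesa}.
∂π/∂y_{Mesa} = 237 − 2y_{Mesa} − y_{Nadir} = 0, so y_{Mesa} = 118.5 − 0.5y_{Nadir}.
For Nadir: ∂π/∂y_{Nadir} = 240 − 3y_{Nadir} − y_{Mesa} = 0 ⇒ y_{Nadir} = 80 − (1/3)y_{Mesa}.
Substituting the second reaction function into the first: y_{Mesa} = 118.5 − 0.5(80 − (1/3)y_{Mesa}), which gives (5/6)y_{Mesa} = 78.5 ⇒ y_{Mesa} = 94.2.
Then y_{Nadir} = 80 − (1/3)·94.2 = 48.6.
Equilibrium price: P = 267 − 142.8 = 124.2.

124.2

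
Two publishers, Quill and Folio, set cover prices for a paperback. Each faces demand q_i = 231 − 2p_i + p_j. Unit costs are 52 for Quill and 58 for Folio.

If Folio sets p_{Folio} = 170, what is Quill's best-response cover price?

Quill's profit: π = (p_{Quill} − 52)(231 − 2p_{Quill} + p_{Folio}).
∂π/∂p_{Quill} = 335 − 4p_{Quill} + p_{Folio} = 0 ⇒ p_{Quill} = 83.75 + 0.25p_{Folio}.
At p_{Folio} = 170: p_{Quill} = 83.75 + 0.25·170 = 126.25.

126.25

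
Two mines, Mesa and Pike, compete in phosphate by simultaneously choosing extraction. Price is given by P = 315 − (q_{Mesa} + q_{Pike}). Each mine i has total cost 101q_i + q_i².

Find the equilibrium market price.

Mine Mesa's profit: π = q_{Mesa}(315 − (q_{Mesa} + q_{Pike})) − 101q_{Mesa} − q_{Mesa}².
∂π/∂q_{Mesa} = 214 − 4q_{Mesa} − q_{Pike} = 0, so q_{Mesa} = 53.5 − 0.25q_{Pike}.
Setting q_{Mesa} = q_{Pike} in the reaction function: q_{Mesa} = 53.5 − 0.25q_{Mesa}, so q_{Mesa} = 53.5 / 1.25 = 42.8.
Equilibrium price: P = 315 − 85.6 = 229.4.

229.4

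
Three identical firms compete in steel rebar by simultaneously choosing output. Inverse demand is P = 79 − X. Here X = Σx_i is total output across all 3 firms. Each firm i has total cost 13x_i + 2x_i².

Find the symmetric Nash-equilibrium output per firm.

A representative firm's profit is π_i = x_i(79 − X) − 13x_i − 2x_i², with X = x_i + Σ_{j≠i} x_j.
First-order condition: 66 − 6x_i − Σ_{j≠i} x_j = 0.
In a symmetric equilibrium every firm chooses the same x, so Σ_{j≠i} x_j = 2x. The condition becomes 66 − 8x = 0, giving x = 66/8 = 8.25.

8.25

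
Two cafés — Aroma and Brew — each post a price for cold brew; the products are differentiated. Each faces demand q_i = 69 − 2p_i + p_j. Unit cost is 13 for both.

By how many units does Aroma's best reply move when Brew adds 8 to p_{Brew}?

Aroma's profit: π = (p_{Aroma} − 13)(69 − 2p_{Aroma} + p_{Brew}).
∂π/∂p_{Aroma} = 95 − 4p_{Aroma} + p_{Brew} = 0 ⇒ p_{Aroma} = 23.75 + 0.25p_{Brew}.
The reaction-function slope is 0.25, so an 8-unit rise in p_{Brew} moves p_{Aroma} by 0.25 × 8 = 2. Aroma's best response rises — the actions are strategic complements.

2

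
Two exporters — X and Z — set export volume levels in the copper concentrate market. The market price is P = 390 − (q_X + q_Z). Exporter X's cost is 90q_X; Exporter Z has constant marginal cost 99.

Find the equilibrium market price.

Exporter X's profit: π = q_X(390 − (q_X + q_Z)) − 90q_X.
∂π/∂q_X = 300 − 2q_X − q_Z = 0, so q_X = 150 − 0.5q_Z.
By the same steps for Z: q_Z = 145.5 − 0.5q_X.
Substituting the second reaction function into the first: q_X = 150 − 0.5(145.5 − 0.5q_X), which gives 0.75q_X = 77.25 ⇒ q_X = 103.
Then q_Z = 145.5 − 0.5·103 = 94.
Equilibrium price: P = 390 − 197 = 193.

193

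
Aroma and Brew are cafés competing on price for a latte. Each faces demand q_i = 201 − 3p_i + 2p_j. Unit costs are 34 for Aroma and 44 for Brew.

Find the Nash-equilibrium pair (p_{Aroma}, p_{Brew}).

Aroma's profit: π = (p_{Aroma} − 34)(201 − 3p_{Aroma} + 2p_{Brew}).
∂π/∂p_{Aroma} = 303 − 6p_{Aroma} + 2p_{Brew} = 0 ⇒ p_{Aroma} = 50.5 + (1/3)p_{Brew}.
Similarly p_{Brew} = 55.5 + (1/3)p_{Aroma}.
Substituting the second reaction function into the first: p_{Aroma} = 50.5 + (1/3)(55.5 + (1/3)p_{Aroma}), which gives (8/9)p_{Aroma} = 69 ⇒ p_{Aroma} = 77.625.
Then p_{Brew} = 55.5 + (1/3)·77.625 = 81.375.

77.625, 81.375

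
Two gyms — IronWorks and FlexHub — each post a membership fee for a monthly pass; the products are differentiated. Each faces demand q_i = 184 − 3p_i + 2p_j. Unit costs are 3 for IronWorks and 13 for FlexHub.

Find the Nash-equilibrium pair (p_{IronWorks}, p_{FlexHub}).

50.125, 53.875

IronWorks's profit: π = (p_{IronWorks} − 3)(184 − 3p_{IronWorks} + 2p_{FlexHub}).
∂π/∂p_{IronWorks} = 193 − 6p_{IronWorks} + 2p_{FlexHub} = 0 ⇒ p_{IronWorks} = 193/6 + (1/3)p_{FlexHub}.
Similarly p_{FlexHub} = 223/6 + (1/3)p_{IronWorks}.
Plugging p_{FlexHub} into IronWorks's best response: p_{IronWorks} = 193/6 + (1/3)(223/6 + (1/3)p_{IronWorks}) ⇒ (8/9)p_{IronWorks} = 401/9, so p_{IronWorks} = 50.125.
Then p_{FlexHub} = 223/6 + (1/3)·50.125 = 53.875.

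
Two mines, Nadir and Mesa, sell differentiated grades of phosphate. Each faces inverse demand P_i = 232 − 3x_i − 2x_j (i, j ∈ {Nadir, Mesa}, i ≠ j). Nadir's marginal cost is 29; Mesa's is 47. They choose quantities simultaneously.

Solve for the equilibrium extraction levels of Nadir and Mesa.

Mine Nadir's profit: π = x_{Nadir}(232 − 3x_{Nadir} − 2x_{Mesa}) − 29x_{Nadir}.
∂π/∂x_{Nadir} = 203 − 6x_{Nadir} − 2x_{Mesa} = 0 ⇒ x_{Nadir} = 203/6 − (1/3)x_{Mesa}.
Similarly x_{Mesa} = 185/6 − (1/3)x_{Nadir}.
Plugging x_{Mesa} into Nadir's best response: x_{Nadir} = 203/6 − (1/3)(185/6 − (1/3)x_{Nadir}) ⇒ (8/9)x_{Nadir} = 212/9, so x_{Nadir} = 26.5.
Then x_{Mesa} = 185/6 − (1/3)·26.5 = 22.

26.5, 22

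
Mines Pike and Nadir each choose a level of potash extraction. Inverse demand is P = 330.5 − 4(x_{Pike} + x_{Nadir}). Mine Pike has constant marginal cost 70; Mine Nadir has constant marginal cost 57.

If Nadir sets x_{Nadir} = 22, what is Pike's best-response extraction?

Mine Pike's profit: π = x_{Pike}(330.5 − 4(x_{Pike} + x_{Nadir})) − 70x_{Pike}.
∂π/∂x_{Pike} = 260.5 − 8x_{Pike} − 4x_{Nadir} = 0, so x_{Pike} = 32.5625 − 0.5x_{Nadir}.
At x_{Nadir} = 22: x_{Pike} = 32.5625 − 0.5·22 = 21.5625.

21.5625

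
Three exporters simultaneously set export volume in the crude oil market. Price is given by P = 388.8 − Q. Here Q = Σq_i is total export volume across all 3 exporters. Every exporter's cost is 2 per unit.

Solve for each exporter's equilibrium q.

96.7

A representative exporter's profit is π_i = q_i(388.8 − Q) − 2q_i, with Q = q_i + Σ_{j≠i} q_j.
First-order condition: 386.8 − 2q_i − Σ_{j≠i} q_j = 0.
In a symmetric equilibrium every exporter chooses the same q, so Σ_{j≠i} q_j = 2q. The condition becomes 386.8 − 4q = 0, giving q = 386.8/4 = 96.7.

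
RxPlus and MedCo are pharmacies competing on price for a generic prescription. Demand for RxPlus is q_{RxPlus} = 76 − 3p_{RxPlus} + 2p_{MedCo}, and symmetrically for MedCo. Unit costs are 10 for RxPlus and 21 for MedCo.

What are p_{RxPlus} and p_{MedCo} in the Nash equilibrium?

28.5625, 32.6875

RxPlus's profit: π = (p_{RxPlus} − 10)(76 − 3p_{RxPlus} + 2p_{MedCo}).
∂π/∂p_{RxPlus} = 106 − 6p_{RxPlus} + 2p_{MedCo} = 0 ⇒ p_{RxPlus} = 53/3 + (1/3)p_{MedCo}.
Similarly p_{MedCo} = 139/6 + (1/3)p_{RxPlus}.
Plugging p_{MedCo} into RxPlus's best response: p_{RxPlus} = 53/3 + (1/3)(139/6 + (1/3)p_{RxPlus}) ⇒ (8/9)p_{RxPlus} = 457/18, so p_{RxPlus} = 28.5625.
Then p_{MedCo} = 139/6 + (1/3)·28.5625 = 32.6875.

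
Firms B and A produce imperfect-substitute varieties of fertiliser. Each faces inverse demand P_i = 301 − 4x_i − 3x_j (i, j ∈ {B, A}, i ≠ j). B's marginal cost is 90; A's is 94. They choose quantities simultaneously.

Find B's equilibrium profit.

1505.44

Firm B's profit: π = x_B(301 − 4x_B − 3x_A) − 90x_B.
∂π/∂x_B = 211 − 8x_B − 3x_A = 0 ⇒ x_B = 26.375 − 0.375x_A.
Similarly x_A = 25.875 − 0.375x_B.
Plugging x_A into B's best response: x_B = 26.375 − 0.375(25.875 − 0.375x_B) ⇒ (55/64)x_B = 1067/64, so x_B = 19.4.
Then x_A = 25.875 − 0.375·19.4 = 18.6.
P_B = 301 − 4·19.4 − 3·18.6 = 167.6.
Profit = (167.6 − 90)·19.4 = 1505.44.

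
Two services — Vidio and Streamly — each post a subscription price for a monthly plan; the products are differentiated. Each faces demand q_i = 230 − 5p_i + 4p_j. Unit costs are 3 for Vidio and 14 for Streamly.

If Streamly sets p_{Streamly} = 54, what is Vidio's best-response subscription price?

Vidio's profit: π = (p_{Vidio} − 3)(230 − 5p_{Vidio} + 4p_{Streamly}).
∂π/∂p_{Vidio} = 245 − 10p_{Vidio} + 4p_{Streamly} = 0 ⇒ p_{Vidio} = 24.5 + 0.4p_{Streamly}.
At p_{Streamly} = 54: p_{Vidio} = 24.5 + 0.4·54 = 46.1.

46.1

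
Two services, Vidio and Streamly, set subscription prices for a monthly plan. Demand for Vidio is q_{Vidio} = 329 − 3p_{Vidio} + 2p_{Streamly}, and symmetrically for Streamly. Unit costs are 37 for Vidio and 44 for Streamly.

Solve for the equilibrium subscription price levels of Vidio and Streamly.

Vidio's profit: π = (p_{Vidio} − 37)(329 − 3p_{Vidio} + 2p_{Streamly}).
∂π/∂p_{Vidio} = 440 − 6p_{Vidio} + 2p_{Streamly} = 0 ⇒ p_{Vidio} = 220/3 + (1/3)p_{Streamly}.
Similarly p_{Streamly} = 461/6 + (1/3)p_{Vidio}.
Plugging p_{Streamly} into Vidio's best response: p_{Vidio} = 220/3 + (1/3)(461/6 + (1/3)p_{Vidio}) ⇒ (8/9)p_{Vidio} = 1781/18, so p_{Vidio} = 111.3125.
Then p_{Streamly} = 461/6 + (1/3)·111.3125 = 113.9375.

111.3125, 113.9375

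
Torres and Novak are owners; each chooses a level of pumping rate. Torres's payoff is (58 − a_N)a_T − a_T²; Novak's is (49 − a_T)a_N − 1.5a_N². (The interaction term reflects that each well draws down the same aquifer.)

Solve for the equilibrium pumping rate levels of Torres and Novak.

Expanding Torres's payoff: 58a_T − a_Na_T − a_T².
∂π/∂a_T = 58 − a_N − 2a_T = 0, so a_T = 29 − 0.5a_N.
Likewise for Novak: a_N = 49/3 − (1/3)a_T.
Substituting the second reaction function into the first: a_T = 29 − 0.5(49/3 − (1/3)a_T), which gives (5/6)a_T = 125/6 ⇒ a_T = 25.
Then a_N = 49/3 − (1/3)·25 = 8.

25, 8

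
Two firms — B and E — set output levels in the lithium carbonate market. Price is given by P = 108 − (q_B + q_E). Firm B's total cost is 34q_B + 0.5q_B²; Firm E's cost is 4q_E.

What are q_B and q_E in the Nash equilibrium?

8.8, 47.6

Firm B's profit: π = q_B(108 − (q_B + q_E)) − 34q_B − 0.5q_B².
∂π/∂q_B = 74 − 3q_B − q_E = 0, so q_B = 74/3 − (1/3)q_E.
For E: ∂π/∂q_E = 104 − 2q_E − q_B = 0 ⇒ q_E = 52 − 0.5q_B.
Plugging q_E into B's best response: q_B = 74/3 − (1/3)(52 − 0.5q_B) ⇒ (5/6)q_B = 22/3, so q_B = 8.8.
Then q_E = 52 − 0.5·8.8 = 47.6.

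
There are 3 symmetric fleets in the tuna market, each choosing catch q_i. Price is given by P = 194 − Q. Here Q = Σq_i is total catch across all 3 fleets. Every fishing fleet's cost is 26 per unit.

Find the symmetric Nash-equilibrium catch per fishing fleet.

A representative fishing fleet's profit is π_i = q_i(194 − Q) − 26q_i, with Q = q_i + Σ_{j≠i} q_j.
First-order condition: 168 − 2q_i − Σ_{j≠i} q_j = 0.
With identical fishing fleets, set every q_j = q: then 168 − 2q − 2q = 0, i.e. q = 168/4 = 42.

42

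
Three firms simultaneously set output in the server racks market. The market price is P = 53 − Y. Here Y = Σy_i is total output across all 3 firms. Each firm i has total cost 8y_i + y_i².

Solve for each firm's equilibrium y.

A representative firm's profit is π_i = y_i(53 − Y) − 8y_i − y_i², with Y = y_i + Σ_{j≠i} y_j.
First-order condition: 45 − 4y_i − Σ_{j≠i} y_j = 0.
With identical firms, set every y_j = y: then 45 − 4y − 2y = 0, i.e. y = 45/6 = 7.5.

7.5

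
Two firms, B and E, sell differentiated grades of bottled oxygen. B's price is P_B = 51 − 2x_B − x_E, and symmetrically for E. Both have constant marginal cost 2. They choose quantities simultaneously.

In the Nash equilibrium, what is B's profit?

192.08

Firm B's profit: π = x_B(51 − 2x_B − x_E) − 2x_B.
∂π/∂x_B = 49 − 4x_B − x_E = 0 ⇒ x_B = 12.25 − 0.25x_E.
By symmetry x_E = x_B; substituting into the reaction function, 1.25x_B = 12.25 and x_B = 9.8.
P_B = 51 − 2·9.8 − 9.8 = 21.6.
Profit = (21.6 − 2)·9.8 = 192.08.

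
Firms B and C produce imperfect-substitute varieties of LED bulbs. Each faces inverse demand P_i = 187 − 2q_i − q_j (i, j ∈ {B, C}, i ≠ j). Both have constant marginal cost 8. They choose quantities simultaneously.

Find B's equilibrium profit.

Firm B's profit: π = q_B(187 − 2q_B − q_C) − 8q_B.
∂π/∂q_B = 179 − 4q_B − q_C = 0 ⇒ q_B = 44.75 − 0.25q_C.
Setting q_B = q_C in the reaction function: q_B = 44.75 − 0.25q_B, so q_B = 44.75 / 1.25 = 35.8.
P_B = 187 − 2·35.8 − 35.8 = 79.6.
Profit = (79.6 − 8)·35.8 = 2563.28.

2563.28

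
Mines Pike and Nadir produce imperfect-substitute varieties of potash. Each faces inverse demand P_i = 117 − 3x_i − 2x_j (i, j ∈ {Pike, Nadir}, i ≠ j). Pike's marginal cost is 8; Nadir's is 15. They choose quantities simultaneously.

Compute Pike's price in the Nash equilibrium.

Mine Pike's profit: π = x_{Pike}(117 − 3x_{Pike} − 2x_{Nadir}) − 8x_{Pike}.
∂π/∂x_{Pike} = 109 − 6x_{Pike} − 2x_{Nadir} = 0 ⇒ x_{Pike} = 109/6 − (1/3)x_{Nadir}.
Similarly x_{Nadir} = 17 − (1/3)x_{Pike}.
Plugging x_{Nadir} into Pike's best response: x_{Pike} = 109/6 − (1/3)(17 − (1/3)x_{Pike}) ⇒ (8/9)x_{Pike} = 12.5, so x_{Pike} = 14.0625.
Then x_{Nadir} = 17 − (1/3)·14.0625 = 12.3125.
P_{Pike} = 117 − 3·14.0625 − 2·12.3125 = 50.1875.

50.1875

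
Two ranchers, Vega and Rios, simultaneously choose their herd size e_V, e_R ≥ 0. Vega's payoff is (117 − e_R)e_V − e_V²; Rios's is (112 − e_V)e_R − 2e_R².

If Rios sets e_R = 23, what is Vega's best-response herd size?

47

Expanding Vega's payoff: 117e_V − e_Re_V − e_V².
∂π/∂e_V = 117 − e_R − 2e_V = 0, so e_V = 58.5 − 0.5e_R.
At e_R = 23: e_V = 58.5 − 0.5·23 = 47.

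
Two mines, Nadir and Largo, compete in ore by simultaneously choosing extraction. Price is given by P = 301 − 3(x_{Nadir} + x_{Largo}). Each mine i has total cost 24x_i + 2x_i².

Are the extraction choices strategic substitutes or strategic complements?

Mine Nadir's profit: π = x_{Nadir}(301 − 3(x_{Nadir} + x_{Largo})) − 24x_{Nadir} − 2x_{Nadir}².
∂π/∂x_{Nadir} = 277 − 10x_{Nadir} − 3x_{Largo} = 0, so x_{Nadir} = 27.7 − 0.3x_{Largo}.
The best-response slope dx_{Nadir}/dx_{Largo} = −0.3 < 0: the reaction function is downward-sloping, so the choices are strategic substitutes.

strategic substitutes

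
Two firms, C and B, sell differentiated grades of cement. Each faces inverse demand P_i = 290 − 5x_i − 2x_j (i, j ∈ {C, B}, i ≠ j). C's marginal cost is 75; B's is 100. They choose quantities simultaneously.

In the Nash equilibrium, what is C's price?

167.1875

Firm C's profit: π = x_C(290 − 5x_C − 2x_B) − 75x_C.
∂π/∂x_C = 215 − 10x_C − 2x_B = 0 ⇒ x_C = 21.5 − 0.2x_B.
Similarly x_B = 19 − 0.2x_C.
Substituting the second reaction function into the first: x_C = 21.5 − 0.2(19 − 0.2x_C), which gives 0.96x_C = 17.7 ⇒ x_C = 18.4375.
Then x_B = 19 − 0.2·18.4375 = 15.3125.
P_C = 290 − 5·18.4375 − 2·15.3125 = 167.1875.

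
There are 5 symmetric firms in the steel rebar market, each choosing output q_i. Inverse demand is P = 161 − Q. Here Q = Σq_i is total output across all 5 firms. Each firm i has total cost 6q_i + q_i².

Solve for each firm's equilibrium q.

A representative firm's profit is π_i = q_i(161 − Q) − 6q_i − q_i², with Q = q_i + Σ_{j≠i} q_j.
First-order condition: 155 − 4q_i − Σ_{j≠i} q_j = 0.
With identical firms, set every q_j = q: then 155 − 4q − 4q = 0, i.e. q = 155/8 = 19.375.

19.375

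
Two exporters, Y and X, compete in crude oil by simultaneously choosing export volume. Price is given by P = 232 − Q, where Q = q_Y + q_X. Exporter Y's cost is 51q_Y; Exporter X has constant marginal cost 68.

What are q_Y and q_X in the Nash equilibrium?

Exporter Y's profit: π = q_Y(232 − (q_Y + q_X)) − 51q_Y.
∂π/∂q_Y = 181 − 2q_Y − q_X = 0, so q_Y = 90.5 − 0.5q_X.
By the same steps for X: q_X = 82 − 0.5q_Y.
Substituting the second reaction function into the first: q_Y = 90.5 − 0.5(82 − 0.5q_Y), which gives 0.75q_Y = 49.5 ⇒ q_Y = 66.
Then q_X = 82 − 0.5·66 = 49.

66, 49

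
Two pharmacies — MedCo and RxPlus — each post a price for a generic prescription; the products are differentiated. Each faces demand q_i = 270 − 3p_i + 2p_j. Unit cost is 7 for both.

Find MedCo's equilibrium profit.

MedCo's profit: π = (p_{MedCo} − 7)(270 − 3p_{MedCo} + 2p_{RxPlus}).
∂π/∂p_{MedCo} = 291 − 6p_{MedCo} + 2p_{RxPlus} = 0 ⇒ p_{MedCo} = 48.5 + (1/3)p_{RxPlus}.
By symmetry p_{RxPlus} = p_{MedCo}; substituting into the reaction function, (2/3)p_{MedCo} = 48.5 and p_{MedCo} = 72.75.
q_{MedCo} = 270 − 3·72.75 + 2·72.75 = 197.25.
Profit = (72.75 − 7)·197.25 = 12969.1875.

12969.1875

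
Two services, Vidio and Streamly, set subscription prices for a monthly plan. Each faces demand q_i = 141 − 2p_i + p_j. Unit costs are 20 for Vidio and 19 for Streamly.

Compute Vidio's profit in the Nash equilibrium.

3232.08

Vidio's profit: π = (p_{Vidio} − 20)(141 − 2p_{Vidio} + p_{Streamly}).
∂π/∂p_{Vidio} = 181 − 4p_{Vidio} + p_{Streamly} = 0 ⇒ p_{Vidio} = 45.25 + 0.25p_{Streamly}.
Similarly p_{Streamly} = 44.75 + 0.25p_{Vidio}.
Solving the two reaction functions simultaneously: (1 − (0.25)(0.25))p_{Vidio} = 45.25 + 0.25·44.75, so 0.9375p_{Vidio} = 56.4375 and p_{Vidio} = 60.2.
Then p_{Streamly} = 44.75 + 0.25·60.2 = 59.8.
q_{Vidio} = 141 − 2·60.2 + 59.8 = 80.4.
Profit = (60.2 − 20)·80.4 = 3232.08.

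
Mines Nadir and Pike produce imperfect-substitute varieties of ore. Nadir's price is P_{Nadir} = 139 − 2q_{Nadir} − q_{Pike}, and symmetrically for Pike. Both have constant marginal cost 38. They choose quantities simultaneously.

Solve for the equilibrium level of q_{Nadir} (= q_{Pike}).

Mine Nadir's profit: π = q_{Nadir}(139 − 2q_{Nadir} − q_{Pike}) − 38q_{Nadir}.
∂π/∂q_{Nadir} = 101 − 4q_{Nadir} − q_{Pike} = 0 ⇒ q_{Nadir} = 25.25 − 0.25q_{Pike}.
By symmetry q_{Pike} = q_{Nadir}; substituting into the reaction function, 1.25q_{Nadir} = 25.25 and q_{Nadir} = 20.2.

20.2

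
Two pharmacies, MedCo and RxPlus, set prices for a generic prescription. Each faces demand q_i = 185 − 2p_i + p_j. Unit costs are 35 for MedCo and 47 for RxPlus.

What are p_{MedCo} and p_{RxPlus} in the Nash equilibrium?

MedCo's profit: π = (p_{MedCo} − 35)(185 − 2p_{MedCo} + p_{RxPlus}).
∂π/∂p_{MedCo} = 255 − 4p_{MedCo} + p_{RxPlus} = 0 ⇒ p_{MedCo} = 63.75 + 0.25p_{RxPlus}.
Similarly p_{RxPlus} = 69.75 + 0.25p_{MedCo}.
Plugging p_{RxPlus} into MedCo's best response: p_{MedCo} = 63.75 + 0.25(69.75 + 0.25p_{MedCo}) ⇒ 0.9375p_{MedCo} = 81.1875, so p_{MedCo} = 86.6.
Then p_{RxPlus} = 69.75 + 0.25·86.6 = 91.4.

86.6, 91.4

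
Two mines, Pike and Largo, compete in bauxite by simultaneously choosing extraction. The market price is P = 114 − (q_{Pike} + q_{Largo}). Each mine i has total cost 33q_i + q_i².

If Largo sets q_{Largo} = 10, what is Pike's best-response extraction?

17.75

Mine Pike's profit: π = q_{Pike}(114 − (q_{Pike} + q_{Largo})) − 33q_{Pike} − q_{Pike}².
∂π/∂q_{Pike} = 81 − 4q_{Pike} − q_{Largo} = 0, so q_{Pike} = 20.25 − 0.25q_{Largo}.
At q_{Largo} = 10: q_{Pike} = 20.25 − 0.25·10 = 17.75.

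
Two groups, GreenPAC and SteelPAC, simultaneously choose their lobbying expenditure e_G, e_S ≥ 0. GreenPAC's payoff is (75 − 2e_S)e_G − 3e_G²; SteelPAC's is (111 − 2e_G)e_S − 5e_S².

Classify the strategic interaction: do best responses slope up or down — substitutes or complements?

Expanding GreenPAC's payoff: 75e_G − 2e_Se_G − 3e_G².
∂π/∂e_G = 75 − 2e_S − 6e_G = 0, so e_G = 12.5 − (1/3)e_S.
The best-response slope de_G/de_S = −1/3 < 0: the reaction function is downward-sloping, so the choices are strategic substitutes.

strategic substitutes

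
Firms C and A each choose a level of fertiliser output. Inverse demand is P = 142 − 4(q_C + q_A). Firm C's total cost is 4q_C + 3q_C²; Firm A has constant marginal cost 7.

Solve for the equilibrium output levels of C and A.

5.875, 13.9375

Firm C's profit: π = q_C(142 − 4(q_C + q_A)) − 4q_C − 3q_C².
∂π/∂q_C = 138 − 14q_C − 4q_A = 0, so q_C = 69/7 − (2/7)q_A.
For A: ∂π/∂q_A = 135 − 8q_A − 4q_C = 0 ⇒ q_A = 16.875 − 0.5q_C.
Substituting the second reaction function into the first: q_C = 69/7 − (2/7)(16.875 − 0.5q_C), which gives (6/7)q_C = 141/28 ⇒ q_C = 5.875.
Then q_A = 16.875 − 0.5·5.875 = 13.9375.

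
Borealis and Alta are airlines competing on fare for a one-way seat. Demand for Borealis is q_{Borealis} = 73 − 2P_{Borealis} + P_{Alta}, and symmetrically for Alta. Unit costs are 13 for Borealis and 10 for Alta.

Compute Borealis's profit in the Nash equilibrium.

768.32

Borealis's profit: π = (P_{Borealis} − 13)(73 − 2P_{Borealis} + P_{Alta}).
∂π/∂P_{Borealis} = 99 − 4P_{Borealis} + P_{Alta} = 0 ⇒ P_{Borealis} = 24.75 + 0.25P_{Alta}.
Similarly P_{Alta} = 23.25 + 0.25P_{Borealis}.
Substituting the second reaction function into the first: P_{Borealis} = 24.75 + 0.25(23.25 + 0.25P_{Borealis}), which gives 0.9375P_{Borealis} = 30.5625 ⇒ P_{Borealis} = 32.6.
Then P_{Alta} = 23.25 + 0.25·32.6 = 31.4.
q_{Borealis} = 73 − 2·32.6 + 31.4 = 39.2.
Profit = (32.6 − 13)·39.2 = 768.32.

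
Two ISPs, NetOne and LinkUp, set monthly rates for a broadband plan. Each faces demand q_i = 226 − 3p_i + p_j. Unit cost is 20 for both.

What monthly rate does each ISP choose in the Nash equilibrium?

NetOne's profit: π = (p_{NetOne} − 20)(226 − 3p_{NetOne} + p_{LinkUp}).
∂π/∂p_{NetOne} = 286 − 6p_{NetOne} + p_{LinkUp} = 0 ⇒ p_{NetOne} = 143/3 + (1/6)p_{LinkUp}.
The game is symmetric, so in equilibrium p_{LinkUp} = p_{NetOne}: the reaction function gives (5/6)p_{NetOne} = 143/3, hence p_{NetOne} = 57.2.

57.2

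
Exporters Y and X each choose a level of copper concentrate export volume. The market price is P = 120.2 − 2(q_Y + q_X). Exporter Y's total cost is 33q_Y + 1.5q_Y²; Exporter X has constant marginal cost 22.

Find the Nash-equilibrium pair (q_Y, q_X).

Exporter Y's profit: π = q_Y(120.2 − 2(q_Y + q_X)) − 33q_Y − 1.5q_Y².
∂π/∂q_Y = 87.2 − 7q_Y − 2q_X = 0, so q_Y = 436/35 − (2/7)q_X.
For X: ∂π/∂q_X = 98.2 − 4q_X − 2q_Y = 0 ⇒ q_X = 24.55 − 0.5q_Y.
Substituting the second reaction function into the first: q_Y = 436/35 − (2/7)(24.55 − 0.5q_Y), which gives (6/7)q_Y = 381/70 ⇒ q_Y = 6.35.
Then q_X = 24.55 − 0.5·6.35 = 21.375.

6.35, 21.375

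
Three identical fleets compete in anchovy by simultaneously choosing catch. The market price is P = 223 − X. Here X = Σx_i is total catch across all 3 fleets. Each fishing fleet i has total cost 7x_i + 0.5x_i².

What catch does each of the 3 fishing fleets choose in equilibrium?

A representative fishing fleet's profit is π_i = x_i(223 − X) − 7x_i − 0.5x_i², with X = x_i + Σ_{j≠i} x_j.
First-order condition: 216 − 3x_i − Σ_{j≠i} x_j = 0.
With identical fishing fleets, set every x_j = x: then 216 − 3x − 2x = 0, i.e. x = 216/5 = 43.2.

43.2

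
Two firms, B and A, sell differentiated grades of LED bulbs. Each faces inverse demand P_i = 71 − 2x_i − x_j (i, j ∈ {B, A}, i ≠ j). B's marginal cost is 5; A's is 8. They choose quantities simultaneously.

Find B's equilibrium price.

31.8

Firm B's profit: π = x_B(71 − 2x_B − x_A) − 5x_B.
∂π/∂x_B = 66 − 4x_B − x_A = 0 ⇒ x_B = 16.5 − 0.25x_A.
Similarly x_A = 15.75 − 0.25x_B.
Substituting the second reaction function into the first: x_B = 16.5 − 0.25(15.75 − 0.25x_B), which gives 0.9375x_B = 12.5625 ⇒ x_B = 13.4.
Then x_A = 15.75 − 0.25·13.4 = 12.4.
P_B = 71 − 2·13.4 − 12.4 = 31.8.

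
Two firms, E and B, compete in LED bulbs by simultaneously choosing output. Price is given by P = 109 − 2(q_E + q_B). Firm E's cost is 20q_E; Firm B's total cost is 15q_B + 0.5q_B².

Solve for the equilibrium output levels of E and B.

Firm E's profit: π = q_E(109 − 2(q_E + q_B)) − 20q_E.
∂π/∂q_E = 89 − 4q_E − 2q_B = 0, so q_E = 22.25 − 0.5q_B.
For B: ∂π/∂q_B = 94 − 5q_B − 2q_E = 0 ⇒ q_B = 18.8 − 0.4q_E.
Substituting the second reaction function into the first: q_E = 22.25 − 0.5(18.8 − 0.4q_E), which gives 0.8q_E = 12.85 ⇒ q_E = 16.0625.
Then q_B = 18.8 − 0.4·16.0625 = 12.375.

16.0625, 12.375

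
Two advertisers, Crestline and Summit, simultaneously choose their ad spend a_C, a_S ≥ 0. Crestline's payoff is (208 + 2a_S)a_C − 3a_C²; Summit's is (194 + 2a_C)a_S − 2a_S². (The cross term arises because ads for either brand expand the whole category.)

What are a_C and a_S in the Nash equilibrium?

Expanding Crestline's payoff: 208a_C + 2a_Sa_C − 3a_C².
∂π/∂a_C = 208 + 2a_S − 6a_C = 0, so a_C = 104/3 + (1/3)a_S.
Likewise for Summit: a_S = 48.5 + 0.5a_C.
Plugging a_S into Crestline's best response: a_C = 104/3 + (1/3)(48.5 + 0.5a_C) ⇒ (5/6)a_C = 305/6, so a_C = 61.
Then a_S = 48.5 + 0.5·61 = 79.

61, 79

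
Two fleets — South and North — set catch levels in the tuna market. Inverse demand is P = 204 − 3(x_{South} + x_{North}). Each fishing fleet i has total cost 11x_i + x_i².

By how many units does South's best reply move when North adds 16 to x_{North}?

Fishing fleet South's profit: π = x_{South}(204 − 3(x_{South} + x_{North})) − 11x_{South} − x_{South}².
∂π/∂x_{South} = 193 − 8x_{South} − 3x_{North} = 0, so x_{South} = 24.125 − 0.375x_{North}.
The reaction-function slope is −0.375, so a 16-unit rise in x_{North} moves x_{South} by −0.375 × 16 = −6. South's best response falls — the actions are strategic substitutes.

-6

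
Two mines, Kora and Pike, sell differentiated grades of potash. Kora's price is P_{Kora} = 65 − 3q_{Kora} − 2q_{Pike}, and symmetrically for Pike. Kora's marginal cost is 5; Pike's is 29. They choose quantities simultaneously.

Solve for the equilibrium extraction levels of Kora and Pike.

9, 3

Mine Kora's profit: π = q_{Kora}(65 − 3q_{Kora} − 2q_{Pike}) − 5q_{Kora}.
∂π/∂q_{Kora} = 60 − 6q_{Kora} − 2q_{Pike} = 0 ⇒ q_{Kora} = 10 − (1/3)q_{Pike}.
Similarly q_{Pike} = 6 − (1/3)q_{Kora}.
Substituting the second reaction function into the first: q_{Kora} = 10 − (1/3)(6 − (1/3)q_{Kora}), which gives (8/9)q_{Kora} = 8 ⇒ q_{Kora} = 9.
Then q_{Pike} = 6 − (1/3)·9 = 3.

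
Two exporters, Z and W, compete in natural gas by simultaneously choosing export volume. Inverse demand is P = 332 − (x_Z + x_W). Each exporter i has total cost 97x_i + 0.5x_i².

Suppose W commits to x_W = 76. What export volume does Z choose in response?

Exporter Z's profit: π = x_Z(332 − (x_Z + x_W)) − 97x_Z − 0.5x_Z².
∂π/∂x_Z = 235 − 3x_Z − x_W = 0, so x_Z = 235/3 − (1/3)x_W.
At x_W = 76: x_Z = 235/3 − (1/3)·76 = 53.

53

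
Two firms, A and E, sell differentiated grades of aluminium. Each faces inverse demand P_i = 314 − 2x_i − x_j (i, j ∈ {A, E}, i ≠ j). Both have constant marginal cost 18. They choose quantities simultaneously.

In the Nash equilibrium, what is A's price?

136.4

Firm A's profit: π = x_A(314 − 2x_A − x_E) − 18x_A.
∂π/∂x_A = 296 − 4x_A − x_E = 0 ⇒ x_A = 74 − 0.25x_E.
Setting x_A = x_E in the reaction function: x_A = 74 − 0.25x_A, so x_A = 74 / 1.25 = 59.2.
P_A = 314 − 2·59.2 − 59.2 = 136.4.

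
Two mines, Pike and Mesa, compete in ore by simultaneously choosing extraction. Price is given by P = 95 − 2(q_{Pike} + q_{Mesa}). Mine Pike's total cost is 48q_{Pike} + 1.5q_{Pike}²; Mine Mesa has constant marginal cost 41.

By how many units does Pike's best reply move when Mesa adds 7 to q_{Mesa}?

-2

Mine Pike's profit: π = q_{Pike}(95 − 2(q_{Pike} + q_{Mesa})) − 48q_{Pike} − 1.5q_{Pike}².
∂π/∂q_{Pike} = 47 − 7q_{Pike} − 2q_{Mesa} = 0, so q_{Pike} = 47/7 − (2/7)q_{Mesa}.
The reaction-function slope is −2/7, so a 7-unit rise in q_{Mesa} moves q_{Pike} by −2/7 × 7 = −2. Pike's best response falls — the actions are strategic substitutes.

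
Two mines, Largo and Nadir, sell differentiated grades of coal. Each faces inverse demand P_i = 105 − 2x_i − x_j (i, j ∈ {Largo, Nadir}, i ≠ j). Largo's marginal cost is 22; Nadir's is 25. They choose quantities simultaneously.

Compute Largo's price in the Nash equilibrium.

Mine Largo's profit: π = x_{Largo}(105 − 2x_{Largo} − x_{Nadir}) − 22x_{Largo}.
∂π/∂x_{Largo} = 83 − 4x_{Largo} − x_{Nadir} = 0 ⇒ x_{Largo} = 20.75 − 0.25x_{Nadir}.
Similarly x_{Nadir} = 20 − 0.25x_{Largo}.
Substituting the second reaction function into the first: x_{Largo} = 20.75 − 0.25(20 − 0.25x_{Largo}), which gives 0.9375x_{Largo} = 15.75 ⇒ x_{Largo} = 16.8.
Then x_{Nadir} = 20 − 0.25·16.8 = 15.8.
P_{Largo} = 105 − 2·16.8 − 15.8 = 55.6.

55.6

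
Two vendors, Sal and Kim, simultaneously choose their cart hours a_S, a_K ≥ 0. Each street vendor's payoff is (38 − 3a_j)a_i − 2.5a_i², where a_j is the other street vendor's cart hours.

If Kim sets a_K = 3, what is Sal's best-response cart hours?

5.8

Sal's payoff is (38 − 3a_K)a_S − 2.5a_S².
∂π/∂a_S = 38 − 3a_K − 5a_S = 0, so a_S = 7.6 − 0.6a_K.
At a_K = 3: a_S = 7.6 − 0.6·3 = 5.8.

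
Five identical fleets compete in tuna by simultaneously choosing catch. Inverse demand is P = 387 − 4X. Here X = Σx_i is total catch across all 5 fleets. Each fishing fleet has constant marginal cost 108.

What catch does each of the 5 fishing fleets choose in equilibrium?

11.625

A representative fishing fleet's profit is π_i = x_i(387 − 4X) − 108x_i, with X = x_i + Σ_{j≠i} x_j.
First-order condition: 279 − 8x_i − 4Σ_{j≠i} x_j = 0.
With identical fishing fleets, set every x_j = x: then 279 − 8x − 16x = 0, i.e. x = 279/24 = 11.625.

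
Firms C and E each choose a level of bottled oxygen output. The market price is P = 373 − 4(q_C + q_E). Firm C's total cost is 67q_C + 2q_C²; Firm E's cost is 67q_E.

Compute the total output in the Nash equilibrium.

Firm C's profit: π = q_C(373 − 4(q_C + q_E)) − 67q_C − 2q_C².
∂π/∂q_C = 306 − 12q_C − 4q_E = 0, so q_C = 25.5 − (1/3)q_E.
For E: ∂π/∂q_E = 306 − 8q_E − 4q_C = 0 ⇒ q_E = 38.25 − 0.5q_C.
Substituting the second reaction function into the first: q_C = 25.5 − (1/3)(38.25 − 0.5q_C), which gives (5/6)q_C = 12.75 ⇒ q_C = 15.3.
Then q_E = 38.25 − 0.5·15.3 = 30.6.
Total output: 15.3 + 30.6 = 45.9.

45.9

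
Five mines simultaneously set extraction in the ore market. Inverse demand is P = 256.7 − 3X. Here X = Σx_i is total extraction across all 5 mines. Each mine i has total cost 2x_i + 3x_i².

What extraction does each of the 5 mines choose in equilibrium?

A representative mine's profit is π_i = x_i(256.7 − 3X) − 2x_i − 3x_i², with X = x_i + Σ_{j≠i} x_j.
First-order condition: 254.7 − 12x_i − 3Σ_{j≠i} x_j = 0.
Imposing symmetry (x_j = x for all j) turns Σ_{j≠i} x_j into 4x, so 254.7 = 24x and x = 10.6125.

10.6125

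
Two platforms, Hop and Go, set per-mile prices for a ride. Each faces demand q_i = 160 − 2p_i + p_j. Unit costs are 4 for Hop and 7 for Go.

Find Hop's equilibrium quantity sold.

104.8

Hop's profit: π = (p_{Hop} − 4)(160 − 2p_{Hop} + p_{Go}).
∂π/∂p_{Hop} = 168 − 4p_{Hop} + p_{Go} = 0 ⇒ p_{Hop} = 42 + 0.25p_{Go}.
Similarly p_{Go} = 43.5 + 0.25p_{Hop}.
Substituting the second reaction function into the first: p_{Hop} = 42 + 0.25(43.5 + 0.25p_{Hop}), which gives 0.9375p_{Hop} = 52.875 ⇒ p_{Hop} = 56.4.
Then p_{Go} = 43.5 + 0.25·56.4 = 57.6.
q_{Hop} = 160 − 2·56.4 + 57.6 = 104.8.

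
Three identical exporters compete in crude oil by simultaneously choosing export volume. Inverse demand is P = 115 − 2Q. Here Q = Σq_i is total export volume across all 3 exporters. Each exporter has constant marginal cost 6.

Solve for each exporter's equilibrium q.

13.625

A representative exporter's profit is π_i = q_i(115 − 2Q) − 6q_i, with Q = q_i + Σ_{j≠i} q_j.
First-order condition: 109 − 4q_i − 2Σ_{j≠i} q_j = 0.
In a symmetric equilibrium every exporter chooses the same q, so Σ_{j≠i} q_j = 2q. The condition becomes 109 − 8q = 0, giving q = 109/8 = 13.625.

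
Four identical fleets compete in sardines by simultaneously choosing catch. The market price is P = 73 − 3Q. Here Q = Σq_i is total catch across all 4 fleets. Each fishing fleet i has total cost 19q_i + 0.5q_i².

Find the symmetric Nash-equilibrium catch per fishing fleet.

3.375

A representative fishing fleet's profit is π_i = q_i(73 − 3Q) − 19q_i − 0.5q_i², with Q = q_i + Σ_{j≠i} q_j.
First-order condition: 54 − 7q_i − 3Σ_{j≠i} q_j = 0.
Imposing symmetry (q_j = q for all j) turns Σ_{j≠i} q_j into 3q, so 54 = 16q and q = 3.375.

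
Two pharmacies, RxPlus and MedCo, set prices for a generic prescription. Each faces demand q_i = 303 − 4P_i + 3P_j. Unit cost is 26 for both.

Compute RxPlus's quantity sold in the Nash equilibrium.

221.6

RxPlus's profit: π = (P_{RxPlus} − 26)(303 − 4P_{RxPlus} + 3P_{MedCo}).
∂π/∂P_{RxPlus} = 407 − 8P_{RxPlus} + 3P_{MedCo} = 0 ⇒ P_{RxPlus} = 50.875 + 0.375P_{MedCo}.
The game is symmetric, so in equilibrium P_{MedCo} = P_{RxPlus}: the reaction function gives 0.625P_{RxPlus} = 50.875, hence P_{RxPlus} = 81.4.
q_{RxPlus} = 303 − 4·81.4 + 3·81.4 = 221.6.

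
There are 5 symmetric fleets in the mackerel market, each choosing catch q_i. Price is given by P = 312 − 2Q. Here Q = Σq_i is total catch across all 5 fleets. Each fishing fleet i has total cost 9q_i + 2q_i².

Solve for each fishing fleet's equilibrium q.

A representative fishing fleet's profit is π_i = q_i(312 − 2Q) − 9q_i − 2q_i², with Q = q_i + Σ_{j≠i} q_j.
First-order condition: 303 − 8q_i − 2Σ_{j≠i} q_j = 0.
Imposing symmetry (q_j = q for all j) turns Σ_{j≠i} q_j into 4q, so 303 = 16q and q = 18.9375.

18.9375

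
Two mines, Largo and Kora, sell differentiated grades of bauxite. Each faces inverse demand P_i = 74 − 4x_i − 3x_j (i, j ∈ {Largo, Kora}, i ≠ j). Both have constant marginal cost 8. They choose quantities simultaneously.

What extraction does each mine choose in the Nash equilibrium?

6

Mine Largo's profit: π = x_{Largo}(74 − 4x_{Largo} − 3x_{Kora}) − 8x_{Largo}.
∂π/∂x_{Largo} = 66 − 8x_{Largo} − 3x_{Kora} = 0 ⇒ x_{Largo} = 8.25 − 0.375x_{Kora}.
The game is symmetric, so in equilibrium x_{Kora} = x_{Largo}: the reaction function gives 1.375x_{Largo} = 8.25, hence x_{Largo} = 6.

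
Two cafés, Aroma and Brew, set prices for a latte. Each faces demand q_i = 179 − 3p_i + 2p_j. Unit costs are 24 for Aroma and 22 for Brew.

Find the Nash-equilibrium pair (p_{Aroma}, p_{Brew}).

Aroma's profit: π = (p_{Aroma} − 24)(179 − 3p_{Aroma} + 2p_{Brew}).
∂π/∂p_{Aroma} = 251 − 6p_{Aroma} + 2p_{Brew} = 0 ⇒ p_{Aroma} = 251/6 + (1/3)p_{Brew}.
Similarly p_{Brew} = 245/6 + (1/3)p_{Aroma}.
Plugging p_{Brew} into Aroma's best response: p_{Aroma} = 251/6 + (1/3)(245/6 + (1/3)p_{Aroma}) ⇒ (8/9)p_{Aroma} = 499/9, so p_{Aroma} = 62.375.
Then p_{Brew} = 245/6 + (1/3)·62.375 = 61.625.

62.375, 61.625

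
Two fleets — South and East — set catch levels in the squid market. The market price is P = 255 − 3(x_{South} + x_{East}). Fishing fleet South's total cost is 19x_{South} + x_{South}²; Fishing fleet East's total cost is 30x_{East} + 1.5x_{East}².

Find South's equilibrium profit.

Fishing fleet South's profit: π = x_{South}(255 − 3(x_{South} + x_{East})) − 19x_{South} − x_{South}².
∂π/∂x_{South} = 236 − 8x_{South} − 3x_{East} = 0, so x_{South} = 29.5 − 0.375x_{East}.
For East: ∂π/∂x_{East} = 225 − 9x_{East} − 3x_{South} = 0 ⇒ x_{East} = 25 − (1/3)x_{South}.
Substituting the second reaction function into the first: x_{South} = 29.5 − 0.375(25 − (1/3)x_{South}), which gives 0.875x_{South} = 20.125 ⇒ x_{South} = 23.
Then x_{East} = 25 − (1/3)·23 = 52/3.
Price P = 255 − 3·(121/3) = 134.
South's profit: (134 − 19)·23 − (23)² = 2116.

2116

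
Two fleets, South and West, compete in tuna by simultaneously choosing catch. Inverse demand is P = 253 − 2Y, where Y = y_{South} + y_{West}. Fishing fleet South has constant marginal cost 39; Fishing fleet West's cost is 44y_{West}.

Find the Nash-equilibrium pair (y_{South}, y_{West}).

36.5, 34

Fishing fleet South's profit: π = y_{South}(253 − 2(y_{South} + y_{West})) − 39y_{South}.
∂π/∂y_{South} = 214 − 4y_{South} − 2y_{West} = 0, so y_{South} = 53.5 − 0.5y_{West}.
By the same steps for West: y_{West} = 52.25 − 0.5y_{South}.
Substituting the second reaction function into the first: y_{South} = 53.5 − 0.5(52.25 − 0.5y_{South}), which gives 0.75y_{South} = 27.375 ⇒ y_{South} = 36.5.
Then y_{West} = 52.25 − 0.5·36.5 = 34.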